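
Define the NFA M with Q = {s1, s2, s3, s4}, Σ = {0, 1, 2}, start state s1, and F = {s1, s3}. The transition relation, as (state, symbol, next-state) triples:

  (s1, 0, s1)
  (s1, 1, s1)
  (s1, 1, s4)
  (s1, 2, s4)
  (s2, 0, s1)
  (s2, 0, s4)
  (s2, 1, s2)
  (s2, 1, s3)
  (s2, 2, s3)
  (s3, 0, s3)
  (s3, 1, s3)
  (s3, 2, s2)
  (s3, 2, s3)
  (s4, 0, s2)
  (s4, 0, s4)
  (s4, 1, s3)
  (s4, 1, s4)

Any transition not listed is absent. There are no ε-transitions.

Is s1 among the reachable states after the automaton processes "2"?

No

Start in {s1}.
Read '2': {s1} → {s4}.
State s1 is not in {s4}.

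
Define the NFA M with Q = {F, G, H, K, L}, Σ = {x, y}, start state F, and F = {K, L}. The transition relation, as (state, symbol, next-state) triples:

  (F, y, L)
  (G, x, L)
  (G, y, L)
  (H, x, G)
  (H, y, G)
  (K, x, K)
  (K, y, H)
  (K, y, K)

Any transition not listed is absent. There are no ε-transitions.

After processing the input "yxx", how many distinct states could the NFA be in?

0

Start in {F}.
Read 'y': {F} → {L}.
Read 'x': {L} → ∅.
The set is empty and remains empty for the remaining 1 symbol.
That set has 0 states.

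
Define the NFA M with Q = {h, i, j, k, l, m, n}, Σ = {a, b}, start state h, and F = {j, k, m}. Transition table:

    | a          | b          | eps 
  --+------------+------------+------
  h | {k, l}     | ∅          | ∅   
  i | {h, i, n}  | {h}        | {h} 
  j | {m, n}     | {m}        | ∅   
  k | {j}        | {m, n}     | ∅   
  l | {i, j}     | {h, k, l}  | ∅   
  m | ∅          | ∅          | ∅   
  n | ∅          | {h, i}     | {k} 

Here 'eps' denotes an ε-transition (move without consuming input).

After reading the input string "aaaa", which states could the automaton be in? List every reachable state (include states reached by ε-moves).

{h, i, j, k, l, n}

Start in {h}.
Read 'a': {h} → {k, l}.
Read 'a': {k, l} → {h, i, j}.
Read 'a': {h, i, j} → {h, i, k, l, m, n}.
Read 'a': {h, i, k, l, m, n} → {h, i, j, k, l, n}.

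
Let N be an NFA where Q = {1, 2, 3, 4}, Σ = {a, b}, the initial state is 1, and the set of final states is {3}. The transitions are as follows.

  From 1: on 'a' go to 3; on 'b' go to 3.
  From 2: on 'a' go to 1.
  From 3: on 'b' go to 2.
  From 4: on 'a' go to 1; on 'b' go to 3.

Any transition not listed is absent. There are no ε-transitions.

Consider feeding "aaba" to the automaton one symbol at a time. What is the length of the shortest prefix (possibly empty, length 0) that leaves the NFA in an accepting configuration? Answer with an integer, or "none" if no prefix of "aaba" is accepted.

1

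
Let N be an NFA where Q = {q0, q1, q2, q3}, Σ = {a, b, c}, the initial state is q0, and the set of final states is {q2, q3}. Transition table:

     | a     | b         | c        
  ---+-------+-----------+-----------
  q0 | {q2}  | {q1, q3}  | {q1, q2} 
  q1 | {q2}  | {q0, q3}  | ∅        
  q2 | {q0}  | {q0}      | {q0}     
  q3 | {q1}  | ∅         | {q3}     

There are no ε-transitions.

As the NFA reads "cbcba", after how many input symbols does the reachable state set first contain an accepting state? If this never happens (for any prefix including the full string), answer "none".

1

Start in {q0}.
Read 'c': {q0} → {q1, q2}.
None of the earlier sets intersect F, but {q1, q2} does.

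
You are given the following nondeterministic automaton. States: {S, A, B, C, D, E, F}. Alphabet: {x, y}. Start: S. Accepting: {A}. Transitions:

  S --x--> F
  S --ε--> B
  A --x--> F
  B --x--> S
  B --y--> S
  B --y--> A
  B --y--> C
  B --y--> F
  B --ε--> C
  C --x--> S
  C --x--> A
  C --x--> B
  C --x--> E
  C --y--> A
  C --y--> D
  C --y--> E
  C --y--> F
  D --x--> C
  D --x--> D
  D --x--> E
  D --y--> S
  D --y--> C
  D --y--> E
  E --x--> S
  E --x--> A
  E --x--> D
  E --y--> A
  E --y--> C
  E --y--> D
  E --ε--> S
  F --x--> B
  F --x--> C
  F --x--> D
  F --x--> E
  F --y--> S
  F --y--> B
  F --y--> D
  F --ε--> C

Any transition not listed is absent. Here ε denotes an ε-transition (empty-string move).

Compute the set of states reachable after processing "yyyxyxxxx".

Start: ε-closure({S}) = {S, B, C}.
Read 'y': {S, B, C} → {S, A, B, C, D, E, F}.
Read 'y': {S, A, B, C, D, E, F} → {S, A, B, C, D, E, F}.
Read 'y': {S, A, B, C, D, E, F} → {S, A, B, C, D, E, F}.
Read 'x': {S, A, B, C, D, E, F} → {S, A, B, C, D, E, F}.
Read 'y': {S, A, B, C, D, E, F} → {S, A, B, C, D, E, F}.
Read 'x': {S, A, B, C, D, E, F} → {S, A, B, C, D, E, F}.
Read 'x': {S, A, B, C, D, E, F} → {S, A, B, C, D, E, F}.
Read 'x': {S, A, B, C, D, E, F} → {S, A, B, C, D, E, F}.
Read 'x': {S, A, B, C, D, E, F} → {S, A, B, C, D, E, F}.

{S, A, B, C, D, E, F}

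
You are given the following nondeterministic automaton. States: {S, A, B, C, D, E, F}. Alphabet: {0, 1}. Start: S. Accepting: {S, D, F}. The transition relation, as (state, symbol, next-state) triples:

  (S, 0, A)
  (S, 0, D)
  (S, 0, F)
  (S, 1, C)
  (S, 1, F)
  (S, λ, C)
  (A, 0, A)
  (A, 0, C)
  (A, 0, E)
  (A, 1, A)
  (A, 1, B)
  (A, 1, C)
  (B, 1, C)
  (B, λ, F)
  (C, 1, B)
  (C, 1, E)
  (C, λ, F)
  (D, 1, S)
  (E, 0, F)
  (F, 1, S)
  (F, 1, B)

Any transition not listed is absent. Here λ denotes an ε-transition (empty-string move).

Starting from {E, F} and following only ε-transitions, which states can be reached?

Begin with {E, F}.
No ε-moves leave this set, so the closure equals the set itself.

{E, F}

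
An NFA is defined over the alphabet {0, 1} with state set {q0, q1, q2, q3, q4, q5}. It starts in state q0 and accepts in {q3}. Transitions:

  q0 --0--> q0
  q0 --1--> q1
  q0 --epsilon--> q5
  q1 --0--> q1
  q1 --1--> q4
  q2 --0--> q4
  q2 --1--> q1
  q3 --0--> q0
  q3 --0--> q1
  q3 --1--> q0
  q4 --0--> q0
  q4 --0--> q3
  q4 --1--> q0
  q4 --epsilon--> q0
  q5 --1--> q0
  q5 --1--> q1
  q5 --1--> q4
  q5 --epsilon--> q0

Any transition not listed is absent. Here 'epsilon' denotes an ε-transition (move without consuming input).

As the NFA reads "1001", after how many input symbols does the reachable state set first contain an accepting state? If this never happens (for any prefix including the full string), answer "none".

Start: ε-closure({q0}) = {q0, q5}.
Read '1': q0→{q1}, q5→{q0, q1, q4}; union {q0, q1, q4}; ε-closure = {q0, q1, q4, q5}.
Read '0': q0→{q0}, q1→{q1}, q4→{q0, q3}, q5→∅; union {q0, q1, q3}; ε-closure = {q0, q1, q3, q5}.
None of the earlier sets intersect F, but {q0, q1, q3, q5} does.

2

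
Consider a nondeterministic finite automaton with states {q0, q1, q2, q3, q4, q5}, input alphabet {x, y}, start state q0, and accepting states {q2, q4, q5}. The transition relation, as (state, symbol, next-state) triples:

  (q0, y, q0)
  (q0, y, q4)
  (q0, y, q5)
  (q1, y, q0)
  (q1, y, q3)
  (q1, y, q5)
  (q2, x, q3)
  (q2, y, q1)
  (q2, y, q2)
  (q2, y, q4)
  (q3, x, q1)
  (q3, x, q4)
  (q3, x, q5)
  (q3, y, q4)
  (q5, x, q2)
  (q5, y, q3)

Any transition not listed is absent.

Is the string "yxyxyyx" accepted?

Start in {q0}.
Read 'y': q0→{q0, q4, q5}; now {q0, q4, q5}.
Read 'x': q0→∅, q4→∅, q5→{q2}; now {q2}.
Read 'y': q2→{q1, q2, q4}; now {q1, q2, q4}.
Read 'x': q1→∅, q2→{q3}, q4→∅; now {q3}.
Read 'y': q3→{q4}; now {q4}.
Read 'y': q4→∅; now ∅.
The set is empty and remains empty for the remaining 1 symbol.
The final set ∅ contains no accepting state.

No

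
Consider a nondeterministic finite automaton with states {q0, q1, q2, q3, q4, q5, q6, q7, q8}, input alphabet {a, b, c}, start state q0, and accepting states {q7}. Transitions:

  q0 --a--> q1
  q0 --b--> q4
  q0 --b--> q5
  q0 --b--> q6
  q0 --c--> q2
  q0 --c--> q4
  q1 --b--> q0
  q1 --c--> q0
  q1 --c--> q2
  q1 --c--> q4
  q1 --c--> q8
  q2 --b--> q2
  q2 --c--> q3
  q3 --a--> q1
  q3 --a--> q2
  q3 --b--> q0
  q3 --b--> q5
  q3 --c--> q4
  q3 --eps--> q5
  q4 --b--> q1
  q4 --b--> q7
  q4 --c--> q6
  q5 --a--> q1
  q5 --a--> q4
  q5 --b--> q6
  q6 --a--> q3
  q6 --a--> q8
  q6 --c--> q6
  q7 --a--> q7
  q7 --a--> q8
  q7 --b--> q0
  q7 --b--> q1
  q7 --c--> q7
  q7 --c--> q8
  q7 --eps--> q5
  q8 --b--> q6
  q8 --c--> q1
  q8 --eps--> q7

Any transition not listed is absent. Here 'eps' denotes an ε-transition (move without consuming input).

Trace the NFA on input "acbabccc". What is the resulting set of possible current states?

{q0, q1, q2, q3, q4, q5, q6, q7, q8}

Start in {q0}.
Read 'a': {q0} → {q1}.
Read 'c': {q1} → {q0, q2, q4, q5, q7, q8}.
Read 'b': {q0, q2, q4, q5, q7, q8} → {q0, q1, q2, q4, q5, q6, q7}.
Read 'a': {q0, q1, q2, q4, q5, q6, q7} → {q1, q3, q4, q5, q7, q8}.
Read 'b': {q1, q3, q4, q5, q7, q8} → {q0, q1, q5, q6, q7}.
Read 'c': {q0, q1, q5, q6, q7} → {q0, q2, q4, q5, q6, q7, q8}.
Read 'c': {q0, q2, q4, q5, q6, q7, q8} → {q1, q2, q3, q4, q5, q6, q7, q8}.
Read 'c': {q1, q2, q3, q4, q5, q6, q7, q8} → {q0, q1, q2, q3, q4, q5, q6, q7, q8}.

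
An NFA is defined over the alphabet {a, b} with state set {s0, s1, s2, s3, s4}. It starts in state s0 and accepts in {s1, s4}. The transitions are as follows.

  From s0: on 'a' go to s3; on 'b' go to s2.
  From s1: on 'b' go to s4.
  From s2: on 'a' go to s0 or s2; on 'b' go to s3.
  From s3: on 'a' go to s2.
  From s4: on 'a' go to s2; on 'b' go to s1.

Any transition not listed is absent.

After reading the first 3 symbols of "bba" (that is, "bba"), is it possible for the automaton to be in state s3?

Start in {s0}.
Read 'b': {s0} → {s2}.
Read 'b': {s2} → {s3}.
Read 'a': {s3} → {s2}.
State s3 is not in {s2}.

No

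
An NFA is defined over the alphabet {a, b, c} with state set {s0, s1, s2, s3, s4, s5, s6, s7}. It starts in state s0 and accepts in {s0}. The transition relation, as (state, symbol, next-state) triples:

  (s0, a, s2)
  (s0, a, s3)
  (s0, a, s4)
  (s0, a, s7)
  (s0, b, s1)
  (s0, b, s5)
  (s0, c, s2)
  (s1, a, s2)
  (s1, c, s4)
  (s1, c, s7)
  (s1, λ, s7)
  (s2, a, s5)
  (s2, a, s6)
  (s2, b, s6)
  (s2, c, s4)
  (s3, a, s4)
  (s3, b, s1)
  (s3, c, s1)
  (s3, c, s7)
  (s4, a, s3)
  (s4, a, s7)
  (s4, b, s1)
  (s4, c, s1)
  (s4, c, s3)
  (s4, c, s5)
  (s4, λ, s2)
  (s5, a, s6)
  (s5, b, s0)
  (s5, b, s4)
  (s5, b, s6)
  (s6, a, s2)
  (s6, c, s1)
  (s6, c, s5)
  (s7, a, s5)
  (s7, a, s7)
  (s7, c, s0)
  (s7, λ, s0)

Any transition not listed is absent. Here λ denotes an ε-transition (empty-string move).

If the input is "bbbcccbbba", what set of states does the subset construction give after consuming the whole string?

Start in {s0}.
Read 'b': s0→{s1, s5}; union {s1, s5}; ε-closure = {s0, s1, s5, s7}.
Read 'b': s0→{s1, s5}, s1→∅, s5→{s0, s4, s6}, s7→∅; union {s0, s1, s4, s5, s6}; ε-closure = {s0, s1, s2, s4, s5, s6, s7}.
Read 'b': s0→{s1, s5}, s1→∅, s2→{s6}, s4→{s1}, s5→{s0, s4, s6}, s6→∅, s7→∅; union {s0, s1, s4, s5, s6}; ε-closure = {s0, s1, s2, s4, s5, s6, s7}.
Read 'c': s0→{s2}, s1→{s4, s7}, s2→{s4}, s4→{s1, s3, s5}, s5→∅, s6→{s1, s5}, s7→{s0}; now {s0, s1, s2, s3, s4, s5, s7}.
Read 'c': s0→{s2}, s1→{s4, s7}, s2→{s4}, s3→{s1, s7}, s4→{s1, s3, s5}, s5→∅, s7→{s0}; now {s0, s1, s2, s3, s4, s5, s7}.
Read 'c': s0→{s2}, s1→{s4, s7}, s2→{s4}, s3→{s1, s7}, s4→{s1, s3, s5}, s5→∅, s7→{s0}; now {s0, s1, s2, s3, s4, s5, s7}.
Read 'b': s0→{s1, s5}, s1→∅, s2→{s6}, s3→{s1}, s4→{s1}, s5→{s0, s4, s6}, s7→∅; union {s0, s1, s4, s5, s6}; ε-closure = {s0, s1, s2, s4, s5, s6, s7}.
Read 'b': s0→{s1, s5}, s1→∅, s2→{s6}, s4→{s1}, s5→{s0, s4, s6}, s6→∅, s7→∅; union {s0, s1, s4, s5, s6}; ε-closure = {s0, s1, s2, s4, s5, s6, s7}.
Read 'b': s0→{s1, s5}, s1→∅, s2→{s6}, s4→{s1}, s5→{s0, s4, s6}, s6→∅, s7→∅; union {s0, s1, s4, s5, s6}; ε-closure = {s0, s1, s2, s4, s5, s6, s7}.
Read 'a': s0→{s2, s3, s4, s7}, s1→{s2}, s2→{s5, s6}, s4→{s3, s7}, s5→{s6}, s6→{s2}, s7→{s5, s7}; union {s2, s3, s4, s5, s6, s7}; ε-closure = {s0, s2, s3, s4, s5, s6, s7}.

{s0, s2, s3, s4, s5, s6, s7}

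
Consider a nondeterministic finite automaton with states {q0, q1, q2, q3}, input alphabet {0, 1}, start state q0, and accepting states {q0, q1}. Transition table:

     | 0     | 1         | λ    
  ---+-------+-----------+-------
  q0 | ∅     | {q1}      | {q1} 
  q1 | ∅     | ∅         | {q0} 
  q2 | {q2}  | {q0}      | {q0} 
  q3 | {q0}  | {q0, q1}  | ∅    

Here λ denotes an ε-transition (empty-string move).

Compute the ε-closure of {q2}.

Begin with {q2}.
ε-move q2 → q0; add q0.
ε-move q0 → q1; add q1.

{q0, q1, q2}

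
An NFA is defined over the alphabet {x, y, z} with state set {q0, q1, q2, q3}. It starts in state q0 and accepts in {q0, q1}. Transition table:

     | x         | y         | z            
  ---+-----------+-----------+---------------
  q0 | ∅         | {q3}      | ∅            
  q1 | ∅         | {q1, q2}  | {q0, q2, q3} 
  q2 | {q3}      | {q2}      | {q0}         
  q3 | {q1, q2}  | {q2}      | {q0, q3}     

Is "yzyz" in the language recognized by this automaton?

Start in {q0}.
Read 'y': {q0} → {q3}.
Read 'z': {q3} → {q0, q3}.
Read 'y': {q0, q3} → {q2, q3}.
Read 'z': {q2, q3} → {q0, q3}.
The final set {q0, q3} contains the accepting state q0.

Yes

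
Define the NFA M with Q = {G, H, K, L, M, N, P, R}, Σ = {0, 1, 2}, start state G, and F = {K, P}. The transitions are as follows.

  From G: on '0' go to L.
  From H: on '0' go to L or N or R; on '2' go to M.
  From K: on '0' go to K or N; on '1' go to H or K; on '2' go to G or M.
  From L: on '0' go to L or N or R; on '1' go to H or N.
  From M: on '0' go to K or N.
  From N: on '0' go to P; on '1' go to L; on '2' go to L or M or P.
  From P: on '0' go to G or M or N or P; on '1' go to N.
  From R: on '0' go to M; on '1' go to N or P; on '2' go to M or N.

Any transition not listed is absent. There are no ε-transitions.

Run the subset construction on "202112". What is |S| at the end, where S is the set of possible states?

0

Start in {G}.
Read '2': {G} → ∅.
The set is empty and remains empty for the remaining 5 symbols.
That set has 0 states.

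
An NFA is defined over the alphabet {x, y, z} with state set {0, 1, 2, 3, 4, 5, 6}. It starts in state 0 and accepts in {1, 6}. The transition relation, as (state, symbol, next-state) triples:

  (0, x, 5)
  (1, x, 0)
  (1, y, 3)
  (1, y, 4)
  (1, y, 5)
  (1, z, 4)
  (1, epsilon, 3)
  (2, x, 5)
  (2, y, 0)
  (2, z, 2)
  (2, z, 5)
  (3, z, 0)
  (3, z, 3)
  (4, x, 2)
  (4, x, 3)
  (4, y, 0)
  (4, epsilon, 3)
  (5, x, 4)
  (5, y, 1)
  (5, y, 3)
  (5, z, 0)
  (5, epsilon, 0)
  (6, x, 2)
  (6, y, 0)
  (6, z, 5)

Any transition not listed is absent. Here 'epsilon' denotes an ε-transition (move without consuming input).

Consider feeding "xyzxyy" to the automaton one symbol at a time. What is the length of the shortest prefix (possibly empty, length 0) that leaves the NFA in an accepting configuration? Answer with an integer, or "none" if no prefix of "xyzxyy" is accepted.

2

Start in {0}.
Read 'x': {0} → {0, 5}.
Read 'y': {0, 5} → {1, 3}.
None of the earlier sets intersect F, but {1, 3} does.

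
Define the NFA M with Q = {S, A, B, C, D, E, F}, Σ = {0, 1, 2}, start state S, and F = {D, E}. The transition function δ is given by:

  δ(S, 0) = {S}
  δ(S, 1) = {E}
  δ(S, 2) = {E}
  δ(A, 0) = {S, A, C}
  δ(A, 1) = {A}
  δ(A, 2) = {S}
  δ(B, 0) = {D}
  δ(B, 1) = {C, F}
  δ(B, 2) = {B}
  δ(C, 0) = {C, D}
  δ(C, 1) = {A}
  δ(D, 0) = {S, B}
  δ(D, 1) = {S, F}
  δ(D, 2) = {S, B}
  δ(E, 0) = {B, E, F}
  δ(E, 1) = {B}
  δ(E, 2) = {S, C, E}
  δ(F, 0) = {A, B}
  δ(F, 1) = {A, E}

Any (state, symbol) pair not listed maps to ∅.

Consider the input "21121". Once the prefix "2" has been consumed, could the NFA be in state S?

Start in {S}.
Read '2': S→{E}; now {E}.
State S is not in {E}.

No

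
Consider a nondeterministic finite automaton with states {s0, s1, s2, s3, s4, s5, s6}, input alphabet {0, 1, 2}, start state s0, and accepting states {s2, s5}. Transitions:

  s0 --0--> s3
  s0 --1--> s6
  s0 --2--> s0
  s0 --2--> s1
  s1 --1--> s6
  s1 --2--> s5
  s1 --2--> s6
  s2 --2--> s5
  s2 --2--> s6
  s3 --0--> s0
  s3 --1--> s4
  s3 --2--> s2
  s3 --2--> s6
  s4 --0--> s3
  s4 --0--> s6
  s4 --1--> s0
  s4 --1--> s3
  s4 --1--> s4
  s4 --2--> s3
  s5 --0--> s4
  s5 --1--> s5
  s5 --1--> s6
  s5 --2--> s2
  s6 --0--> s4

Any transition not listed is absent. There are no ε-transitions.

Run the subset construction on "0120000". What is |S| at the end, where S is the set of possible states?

1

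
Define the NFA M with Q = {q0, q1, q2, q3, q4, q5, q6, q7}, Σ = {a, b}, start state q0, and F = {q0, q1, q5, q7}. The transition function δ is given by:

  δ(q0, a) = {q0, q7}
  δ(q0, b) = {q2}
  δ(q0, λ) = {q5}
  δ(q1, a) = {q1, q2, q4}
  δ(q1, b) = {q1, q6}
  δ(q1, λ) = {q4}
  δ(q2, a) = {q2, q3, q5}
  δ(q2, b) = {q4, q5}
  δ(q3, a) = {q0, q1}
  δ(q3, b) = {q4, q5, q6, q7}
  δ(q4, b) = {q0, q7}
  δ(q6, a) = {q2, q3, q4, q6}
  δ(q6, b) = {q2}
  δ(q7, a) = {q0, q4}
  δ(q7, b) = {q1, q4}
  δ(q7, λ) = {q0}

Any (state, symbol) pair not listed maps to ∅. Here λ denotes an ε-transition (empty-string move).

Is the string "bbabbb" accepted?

No

Start: ε-closure({q0}) = {q0, q5}.
Read 'b': {q0, q5} → {q2}.
Read 'b': {q2} → {q4, q5}.
Read 'a': {q4, q5} → ∅.
The set is empty and remains empty for the remaining 3 symbols.
The final set ∅ contains no accepting state.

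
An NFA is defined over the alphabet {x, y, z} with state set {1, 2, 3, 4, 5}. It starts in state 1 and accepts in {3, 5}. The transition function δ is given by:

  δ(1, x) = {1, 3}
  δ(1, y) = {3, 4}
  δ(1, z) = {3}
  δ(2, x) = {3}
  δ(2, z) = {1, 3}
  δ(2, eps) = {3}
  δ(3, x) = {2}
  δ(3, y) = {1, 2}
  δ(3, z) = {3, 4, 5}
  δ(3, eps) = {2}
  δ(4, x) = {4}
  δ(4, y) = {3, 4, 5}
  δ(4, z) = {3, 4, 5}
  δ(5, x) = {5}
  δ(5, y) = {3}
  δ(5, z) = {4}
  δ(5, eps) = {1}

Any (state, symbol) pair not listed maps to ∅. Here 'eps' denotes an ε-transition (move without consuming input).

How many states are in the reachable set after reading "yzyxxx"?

5

Start in {1}.
Read 'y': 1→{3, 4}; union {3, 4}; ε-closure = {2, 3, 4}.
Read 'z': 2→{1, 3}, 3→{3, 4, 5}, 4→{3, 4, 5}; union {1, 3, 4, 5}; ε-closure = {1, 2, 3, 4, 5}.
Read 'y': 1→{3, 4}, 2→∅, 3→{1, 2}, 4→{3, 4, 5}, 5→{3}; now {1, 2, 3, 4, 5}.
Read 'x': 1→{1, 3}, 2→{3}, 3→{2}, 4→{4}, 5→{5}; now {1, 2, 3, 4, 5}.
Read 'x': 1→{1, 3}, 2→{3}, 3→{2}, 4→{4}, 5→{5}; now {1, 2, 3, 4, 5}.
Read 'x': 1→{1, 3}, 2→{3}, 3→{2}, 4→{4}, 5→{5}; now {1, 2, 3, 4, 5}.
That set has 5 states.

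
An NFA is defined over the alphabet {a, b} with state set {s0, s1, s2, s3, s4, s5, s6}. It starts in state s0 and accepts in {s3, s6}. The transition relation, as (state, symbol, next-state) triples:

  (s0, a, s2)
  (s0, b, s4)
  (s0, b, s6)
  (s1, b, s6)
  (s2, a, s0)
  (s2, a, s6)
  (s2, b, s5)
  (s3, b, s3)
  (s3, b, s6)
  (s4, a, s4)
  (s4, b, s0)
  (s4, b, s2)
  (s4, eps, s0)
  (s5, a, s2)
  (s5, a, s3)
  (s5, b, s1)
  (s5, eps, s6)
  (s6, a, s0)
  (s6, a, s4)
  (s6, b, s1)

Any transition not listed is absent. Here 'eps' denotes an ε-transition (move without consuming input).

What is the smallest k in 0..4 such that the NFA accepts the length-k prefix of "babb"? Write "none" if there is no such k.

1

Start in {s0}.
Read 'b': {s0} → {s0, s4, s6}.
None of the earlier sets intersect F, but {s0, s4, s6} does.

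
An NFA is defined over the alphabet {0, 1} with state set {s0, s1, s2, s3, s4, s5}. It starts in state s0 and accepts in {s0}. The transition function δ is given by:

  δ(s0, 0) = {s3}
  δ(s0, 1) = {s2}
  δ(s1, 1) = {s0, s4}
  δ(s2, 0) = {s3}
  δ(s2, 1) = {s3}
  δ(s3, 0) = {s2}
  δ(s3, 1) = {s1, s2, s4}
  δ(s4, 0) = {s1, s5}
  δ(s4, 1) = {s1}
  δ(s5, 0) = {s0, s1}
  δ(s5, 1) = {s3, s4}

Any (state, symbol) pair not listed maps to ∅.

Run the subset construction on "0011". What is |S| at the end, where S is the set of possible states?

Start in {s0}.
Read '0': s0→{s3}; now {s3}.
Read '0': s3→{s2}; now {s2}.
Read '1': s2→{s3}; now {s3}.
Read '1': s3→{s1, s2, s4}; now {s1, s2, s4}.
That set has 3 states.

3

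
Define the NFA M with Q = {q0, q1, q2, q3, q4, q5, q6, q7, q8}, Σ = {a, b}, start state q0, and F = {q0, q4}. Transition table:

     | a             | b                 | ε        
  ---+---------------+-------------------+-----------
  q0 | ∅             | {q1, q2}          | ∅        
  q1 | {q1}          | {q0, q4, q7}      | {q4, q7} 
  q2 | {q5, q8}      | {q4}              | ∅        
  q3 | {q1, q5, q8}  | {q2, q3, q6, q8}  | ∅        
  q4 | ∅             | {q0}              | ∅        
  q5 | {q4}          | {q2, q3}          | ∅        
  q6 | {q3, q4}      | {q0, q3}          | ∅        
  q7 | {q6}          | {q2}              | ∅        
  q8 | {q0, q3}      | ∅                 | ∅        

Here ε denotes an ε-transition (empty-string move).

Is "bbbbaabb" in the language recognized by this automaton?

Yes

Start in {q0}.
Read 'b': q0→{q1, q2}; union {q1, q2}; ε-closure = {q1, q2, q4, q7}.
Read 'b': q1→{q0, q4, q7}, q2→{q4}, q4→{q0}, q7→{q2}; now {q0, q2, q4, q7}.
Read 'b': q0→{q1, q2}, q2→{q4}, q4→{q0}, q7→{q2}; union {q0, q1, q2, q4}; ε-closure = {q0, q1, q2, q4, q7}.
Read 'b': q0→{q1, q2}, q1→{q0, q4, q7}, q2→{q4}, q4→{q0}, q7→{q2}; now {q0, q1, q2, q4, q7}.
Read 'a': q0→∅, q1→{q1}, q2→{q5, q8}, q4→∅, q7→{q6}; union {q1, q5, q6, q8}; ε-closure = {q1, q4, q5, q6, q7, q8}.
Read 'a': q1→{q1}, q4→∅, q5→{q4}, q6→{q3, q4}, q7→{q6}, q8→{q0, q3}; union {q0, q1, q3, q4, q6}; ε-closure = {q0, q1, q3, q4, q6, q7}.
Read 'b': q0→{q1, q2}, q1→{q0, q4, q7}, q3→{q2, q3, q6, q8}, q4→{q0}, q6→{q0, q3}, q7→{q2}; now {q0, q1, q2, q3, q4, q6, q7, q8}.
Read 'b': q0→{q1, q2}, q1→{q0, q4, q7}, q2→{q4}, q3→{q2, q3, q6, q8}, q4→{q0}, q6→{q0, q3}, q7→{q2}, q8→∅; now {q0, q1, q2, q3, q4, q6, q7, q8}.
The final set {q0, q1, q2, q3, q4, q6, q7, q8} contains the accepting states q0, q4.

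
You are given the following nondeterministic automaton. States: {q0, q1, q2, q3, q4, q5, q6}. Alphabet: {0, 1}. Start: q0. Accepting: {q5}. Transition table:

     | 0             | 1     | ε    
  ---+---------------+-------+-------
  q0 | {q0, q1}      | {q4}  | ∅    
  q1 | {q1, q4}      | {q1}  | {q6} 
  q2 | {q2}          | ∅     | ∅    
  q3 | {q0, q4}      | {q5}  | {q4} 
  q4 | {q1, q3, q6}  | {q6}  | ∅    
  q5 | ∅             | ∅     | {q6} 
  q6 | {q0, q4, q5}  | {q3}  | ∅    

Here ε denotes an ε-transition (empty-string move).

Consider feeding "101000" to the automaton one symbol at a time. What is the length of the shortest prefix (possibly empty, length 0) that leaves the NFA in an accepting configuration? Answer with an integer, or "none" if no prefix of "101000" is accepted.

Start in {q0}.
Read '1': {q0} → {q4}.
Read '0': {q4} → {q1, q3, q4, q6}.
Read '1': {q1, q3, q4, q6} → {q1, q3, q4, q5, q6}.
None of the earlier sets intersect F, but {q1, q3, q4, q5, q6} does.

3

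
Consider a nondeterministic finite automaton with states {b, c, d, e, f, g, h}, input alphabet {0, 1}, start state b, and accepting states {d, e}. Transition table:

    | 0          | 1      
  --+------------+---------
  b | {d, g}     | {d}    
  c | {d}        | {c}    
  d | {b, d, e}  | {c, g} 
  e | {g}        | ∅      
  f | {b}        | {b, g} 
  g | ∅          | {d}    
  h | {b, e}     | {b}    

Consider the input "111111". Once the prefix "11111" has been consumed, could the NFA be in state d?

Yes

Start in {b}.
Read '1': b→{d}; now {d}.
Read '1': d→{c, g}; now {c, g}.
Read '1': c→{c}, g→{d}; now {c, d}.
Read '1': c→{c}, d→{c, g}; now {c, g}.
Read '1': c→{c}, g→{d}; now {c, d}.
State d is in {c, d}.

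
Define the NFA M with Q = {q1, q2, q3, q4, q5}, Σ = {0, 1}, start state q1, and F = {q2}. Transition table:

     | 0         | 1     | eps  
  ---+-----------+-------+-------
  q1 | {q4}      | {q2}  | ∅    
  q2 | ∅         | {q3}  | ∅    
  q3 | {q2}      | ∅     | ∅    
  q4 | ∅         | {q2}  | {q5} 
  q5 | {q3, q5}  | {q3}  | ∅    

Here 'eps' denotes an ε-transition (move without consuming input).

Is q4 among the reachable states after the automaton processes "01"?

No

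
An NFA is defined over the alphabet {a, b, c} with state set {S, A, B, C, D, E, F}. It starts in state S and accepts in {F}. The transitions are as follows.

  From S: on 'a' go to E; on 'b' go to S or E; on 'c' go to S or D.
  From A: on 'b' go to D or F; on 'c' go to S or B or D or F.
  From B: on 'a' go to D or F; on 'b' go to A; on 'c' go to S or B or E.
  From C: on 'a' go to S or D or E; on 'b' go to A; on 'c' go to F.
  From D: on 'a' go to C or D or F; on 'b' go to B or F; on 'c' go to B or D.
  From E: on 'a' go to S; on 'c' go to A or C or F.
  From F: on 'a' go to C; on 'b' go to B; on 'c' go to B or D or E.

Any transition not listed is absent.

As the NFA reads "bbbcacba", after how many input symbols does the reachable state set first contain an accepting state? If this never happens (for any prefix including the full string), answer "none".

4

Start in {S}.
Read 'b': S→{S, E}; now {S, E}.
Read 'b': S→{S, E}, E→∅; now {S, E}.
Read 'b': S→{S, E}, E→∅; now {S, E}.
Read 'c': S→{S, D}, E→{A, C, F}; now {S, A, C, D, F}.
None of the earlier sets intersect F, but {S, A, C, D, F} does.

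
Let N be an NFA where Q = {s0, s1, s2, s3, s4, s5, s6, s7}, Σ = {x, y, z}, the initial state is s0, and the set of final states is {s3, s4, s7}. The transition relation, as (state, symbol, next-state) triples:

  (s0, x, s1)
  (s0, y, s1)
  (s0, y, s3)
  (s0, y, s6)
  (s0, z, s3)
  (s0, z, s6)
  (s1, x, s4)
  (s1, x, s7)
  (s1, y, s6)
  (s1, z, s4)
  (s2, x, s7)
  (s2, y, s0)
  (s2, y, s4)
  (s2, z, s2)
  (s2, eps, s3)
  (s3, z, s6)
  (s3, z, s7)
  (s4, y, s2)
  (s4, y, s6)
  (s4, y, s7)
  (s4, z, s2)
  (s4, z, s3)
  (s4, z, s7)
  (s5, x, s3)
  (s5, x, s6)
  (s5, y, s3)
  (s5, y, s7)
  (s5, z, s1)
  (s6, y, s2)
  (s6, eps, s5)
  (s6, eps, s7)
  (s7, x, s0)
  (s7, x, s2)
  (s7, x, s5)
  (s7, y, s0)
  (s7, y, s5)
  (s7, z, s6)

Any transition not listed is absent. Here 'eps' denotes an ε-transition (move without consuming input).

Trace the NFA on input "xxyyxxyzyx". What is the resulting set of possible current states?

{s0, s1, s2, s3, s5, s6, s7}

Start in {s0}.
Read 'x': {s0} → {s1}.
Read 'x': {s1} → {s4, s7}.
Read 'y': {s4, s7} → {s0, s2, s3, s5, s6, s7}.
Read 'y': {s0, s2, s3, s5, s6, s7} → {s0, s1, s2, s3, s4, s5, s6, s7}.
Read 'x': {s0, s1, s2, s3, s4, s5, s6, s7} → {s0, s1, s2, s3, s4, s5, s6, s7}.
Read 'x': {s0, s1, s2, s3, s4, s5, s6, s7} → {s0, s1, s2, s3, s4, s5, s6, s7}.
Read 'y': {s0, s1, s2, s3, s4, s5, s6, s7} → {s0, s1, s2, s3, s4, s5, s6, s7}.
Read 'z': {s0, s1, s2, s3, s4, s5, s6, s7} → {s1, s2, s3, s4, s5, s6, s7}.
Read 'y': {s1, s2, s3, s4, s5, s6, s7} → {s0, s2, s3, s4, s5, s6, s7}.
Read 'x': {s0, s2, s3, s4, s5, s6, s7} → {s0, s1, s2, s3, s5, s6, s7}.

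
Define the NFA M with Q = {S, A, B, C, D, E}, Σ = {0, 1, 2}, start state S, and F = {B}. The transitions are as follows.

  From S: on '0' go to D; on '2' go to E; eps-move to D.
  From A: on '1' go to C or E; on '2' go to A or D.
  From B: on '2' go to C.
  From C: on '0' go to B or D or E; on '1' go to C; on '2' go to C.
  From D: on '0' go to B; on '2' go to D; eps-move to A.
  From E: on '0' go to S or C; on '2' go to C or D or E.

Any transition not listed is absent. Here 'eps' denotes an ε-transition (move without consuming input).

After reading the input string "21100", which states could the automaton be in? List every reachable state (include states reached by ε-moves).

{S, A, B, C, D}

Start: ε-closure({S}) = {S, A, D}.
Read '2': S→{E}, A→{A, D}, D→{D}; now {A, D, E}.
Read '1': A→{C, E}, D→∅, E→∅; now {C, E}.
Read '1': C→{C}, E→∅; now {C}.
Read '0': C→{B, D, E}; union {B, D, E}; ε-closure = {A, B, D, E}.
Read '0': A→∅, B→∅, D→{B}, E→{S, C}; union {S, B, C}; ε-closure = {S, A, B, C, D}.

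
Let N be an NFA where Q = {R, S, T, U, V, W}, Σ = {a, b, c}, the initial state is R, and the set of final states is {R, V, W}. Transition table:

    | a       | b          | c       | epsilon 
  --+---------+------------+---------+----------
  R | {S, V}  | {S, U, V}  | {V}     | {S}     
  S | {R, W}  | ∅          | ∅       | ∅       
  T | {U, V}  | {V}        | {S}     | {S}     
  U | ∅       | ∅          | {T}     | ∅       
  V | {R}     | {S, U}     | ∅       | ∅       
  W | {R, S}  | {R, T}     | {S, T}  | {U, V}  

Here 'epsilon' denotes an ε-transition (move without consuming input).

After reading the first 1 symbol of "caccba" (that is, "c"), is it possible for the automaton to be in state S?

Start: ε-closure({R}) = {R, S}.
Read 'c': {R, S} → {V}.
State S is not in {V}.

No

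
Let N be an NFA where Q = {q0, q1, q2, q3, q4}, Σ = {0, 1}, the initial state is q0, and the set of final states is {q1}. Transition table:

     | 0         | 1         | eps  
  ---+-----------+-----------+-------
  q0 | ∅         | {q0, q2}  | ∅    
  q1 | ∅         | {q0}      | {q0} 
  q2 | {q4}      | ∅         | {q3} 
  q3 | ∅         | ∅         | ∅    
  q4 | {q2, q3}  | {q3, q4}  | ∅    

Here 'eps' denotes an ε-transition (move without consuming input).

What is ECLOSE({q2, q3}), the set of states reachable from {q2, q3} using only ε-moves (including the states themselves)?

{q2, q3}

Begin with {q2, q3}.
No ε-moves leave this set, so the closure equals the set itself.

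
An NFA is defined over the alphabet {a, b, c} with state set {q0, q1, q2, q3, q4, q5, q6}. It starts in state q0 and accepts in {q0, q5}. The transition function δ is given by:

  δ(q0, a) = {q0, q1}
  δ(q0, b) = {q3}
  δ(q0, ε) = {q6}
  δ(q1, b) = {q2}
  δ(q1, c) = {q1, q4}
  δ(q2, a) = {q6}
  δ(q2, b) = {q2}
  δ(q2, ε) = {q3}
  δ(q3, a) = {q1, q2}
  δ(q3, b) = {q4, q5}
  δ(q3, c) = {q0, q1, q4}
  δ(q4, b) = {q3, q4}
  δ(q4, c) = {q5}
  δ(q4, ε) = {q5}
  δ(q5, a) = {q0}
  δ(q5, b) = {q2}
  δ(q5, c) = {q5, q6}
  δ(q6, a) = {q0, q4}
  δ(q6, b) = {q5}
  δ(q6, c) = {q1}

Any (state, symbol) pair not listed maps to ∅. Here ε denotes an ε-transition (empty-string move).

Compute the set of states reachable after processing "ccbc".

{q0, q1, q4, q5, q6}

Start: ε-closure({q0}) = {q0, q6}.
Read 'c': q0→∅, q6→{q1}; now {q1}.
Read 'c': q1→{q1, q4}; union {q1, q4}; ε-closure = {q1, q4, q5}.
Read 'b': q1→{q2}, q4→{q3, q4}, q5→{q2}; union {q2, q3, q4}; ε-closure = {q2, q3, q4, q5}.
Read 'c': q2→∅, q3→{q0, q1, q4}, q4→{q5}, q5→{q5, q6}; now {q0, q1, q4, q5, q6}.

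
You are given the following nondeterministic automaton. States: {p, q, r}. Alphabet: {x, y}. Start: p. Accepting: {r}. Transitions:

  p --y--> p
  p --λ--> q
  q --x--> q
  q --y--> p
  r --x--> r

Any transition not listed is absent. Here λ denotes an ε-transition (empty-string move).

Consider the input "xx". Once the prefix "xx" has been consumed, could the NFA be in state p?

Start: ε-closure({p}) = {p, q}.
Read 'x': {p, q} → {q}.
Read 'x': {q} → {q}.
State p is not in {q}.

No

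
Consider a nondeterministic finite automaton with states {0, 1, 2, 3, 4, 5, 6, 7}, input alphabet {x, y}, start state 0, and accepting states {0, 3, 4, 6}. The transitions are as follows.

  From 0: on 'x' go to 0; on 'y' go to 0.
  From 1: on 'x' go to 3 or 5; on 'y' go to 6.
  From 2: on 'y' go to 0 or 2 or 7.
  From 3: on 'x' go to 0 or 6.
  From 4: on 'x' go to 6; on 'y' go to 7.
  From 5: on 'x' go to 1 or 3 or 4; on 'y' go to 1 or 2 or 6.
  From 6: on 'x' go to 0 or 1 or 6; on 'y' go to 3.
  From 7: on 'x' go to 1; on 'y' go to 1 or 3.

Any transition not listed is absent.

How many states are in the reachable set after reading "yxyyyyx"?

Start in {0}.
Read 'y': {0} → {0}.
Read 'x': {0} → {0}.
Read 'y': {0} → {0}.
Read 'y': {0} → {0}.
Read 'y': {0} → {0}.
Read 'y': {0} → {0}.
Read 'x': {0} → {0}.
That set has 1 state.

1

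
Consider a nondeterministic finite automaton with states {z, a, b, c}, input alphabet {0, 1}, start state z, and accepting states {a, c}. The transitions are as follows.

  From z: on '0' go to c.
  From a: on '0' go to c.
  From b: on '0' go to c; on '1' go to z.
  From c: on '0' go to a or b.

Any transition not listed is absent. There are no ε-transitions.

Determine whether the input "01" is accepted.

No

Start in {z}.
Read '0': {z} → {c}.
Read '1': {c} → ∅.
The final set ∅ contains no accepting state.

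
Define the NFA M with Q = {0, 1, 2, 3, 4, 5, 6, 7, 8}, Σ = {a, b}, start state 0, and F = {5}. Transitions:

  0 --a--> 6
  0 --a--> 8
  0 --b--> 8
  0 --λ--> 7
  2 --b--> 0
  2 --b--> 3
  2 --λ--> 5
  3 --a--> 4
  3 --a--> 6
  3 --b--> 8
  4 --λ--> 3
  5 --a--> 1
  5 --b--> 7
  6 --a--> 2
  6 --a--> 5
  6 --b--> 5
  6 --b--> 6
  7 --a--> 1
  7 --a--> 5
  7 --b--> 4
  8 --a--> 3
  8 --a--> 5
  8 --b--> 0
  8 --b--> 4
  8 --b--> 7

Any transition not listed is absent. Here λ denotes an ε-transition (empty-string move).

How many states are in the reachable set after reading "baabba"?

7

Start: ε-closure({0}) = {0, 7}.
Read 'b': {0, 7} → {3, 4, 8}.
Read 'a': {3, 4, 8} → {3, 4, 5, 6}.
Read 'a': {3, 4, 5, 6} → {1, 2, 3, 4, 5, 6}.
Read 'b': {1, 2, 3, 4, 5, 6} → {0, 3, 5, 6, 7, 8}.
Read 'b': {0, 3, 5, 6, 7, 8} → {0, 3, 4, 5, 6, 7, 8}.
Read 'a': {0, 3, 4, 5, 6, 7, 8} → {1, 2, 3, 4, 5, 6, 8}.
That set has 7 states.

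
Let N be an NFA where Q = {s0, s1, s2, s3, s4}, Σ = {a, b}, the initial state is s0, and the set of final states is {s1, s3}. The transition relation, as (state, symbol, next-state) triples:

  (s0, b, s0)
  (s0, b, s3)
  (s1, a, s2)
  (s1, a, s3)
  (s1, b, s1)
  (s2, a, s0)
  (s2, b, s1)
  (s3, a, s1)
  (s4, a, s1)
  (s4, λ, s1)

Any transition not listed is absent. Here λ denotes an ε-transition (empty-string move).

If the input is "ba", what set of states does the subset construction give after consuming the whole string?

{s1}

Start in {s0}.
Read 'b': s0→{s0, s3}; now {s0, s3}.
Read 'a': s0→∅, s3→{s1}; now {s1}.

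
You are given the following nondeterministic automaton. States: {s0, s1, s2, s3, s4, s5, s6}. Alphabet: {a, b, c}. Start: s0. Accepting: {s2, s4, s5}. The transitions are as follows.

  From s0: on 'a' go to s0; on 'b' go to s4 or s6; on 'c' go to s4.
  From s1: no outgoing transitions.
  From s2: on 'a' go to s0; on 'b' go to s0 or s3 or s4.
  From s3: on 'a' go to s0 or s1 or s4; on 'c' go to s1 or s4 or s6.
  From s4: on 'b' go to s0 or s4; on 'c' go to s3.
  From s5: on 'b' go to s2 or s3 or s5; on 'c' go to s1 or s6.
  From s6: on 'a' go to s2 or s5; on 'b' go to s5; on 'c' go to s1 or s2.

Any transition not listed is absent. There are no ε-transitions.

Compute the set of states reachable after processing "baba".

{s0, s1, s4}

Start in {s0}.
Read 'b': {s0} → {s4, s6}.
Read 'a': {s4, s6} → {s2, s5}.
Read 'b': {s2, s5} → {s0, s2, s3, s4, s5}.
Read 'a': {s0, s2, s3, s4, s5} → {s0, s1, s4}.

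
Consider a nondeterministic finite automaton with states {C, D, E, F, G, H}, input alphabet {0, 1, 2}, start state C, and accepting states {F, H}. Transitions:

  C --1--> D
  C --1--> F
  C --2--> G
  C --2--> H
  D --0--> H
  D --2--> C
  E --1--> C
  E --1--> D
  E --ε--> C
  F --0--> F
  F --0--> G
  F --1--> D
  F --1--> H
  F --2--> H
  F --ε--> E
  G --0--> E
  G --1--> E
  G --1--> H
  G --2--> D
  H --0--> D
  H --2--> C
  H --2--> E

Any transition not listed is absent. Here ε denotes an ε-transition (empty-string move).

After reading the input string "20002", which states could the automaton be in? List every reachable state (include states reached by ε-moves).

{C}

Start in {C}.
Read '2': {C} → {G, H}.
Read '0': {G, H} → {C, D, E}.
Read '0': {C, D, E} → {H}.
Read '0': {H} → {D}.
Read '2': {D} → {C}.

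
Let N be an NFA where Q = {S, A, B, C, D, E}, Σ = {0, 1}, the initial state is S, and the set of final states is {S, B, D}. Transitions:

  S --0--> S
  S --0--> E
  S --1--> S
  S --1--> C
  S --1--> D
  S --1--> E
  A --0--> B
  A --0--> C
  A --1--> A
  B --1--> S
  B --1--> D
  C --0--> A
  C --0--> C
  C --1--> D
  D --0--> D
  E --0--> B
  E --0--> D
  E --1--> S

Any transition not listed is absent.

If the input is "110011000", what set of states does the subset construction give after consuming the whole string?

Start in {S}.
Read '1': S→{S, C, D, E}; now {S, C, D, E}.
Read '1': S→{S, C, D, E}, C→{D}, D→∅, E→{S}; now {S, C, D, E}.
Read '0': S→{S, E}, C→{A, C}, D→{D}, E→{B, D}; now {S, A, B, C, D, E}.
Read '0': S→{S, E}, A→{B, C}, B→∅, C→{A, C}, D→{D}, E→{B, D}; now {S, A, B, C, D, E}.
Read '1': S→{S, C, D, E}, A→{A}, B→{S, D}, C→{D}, D→∅, E→{S}; now {S, A, C, D, E}.
Read '1': S→{S, C, D, E}, A→{A}, C→{D}, D→∅, E→{S}; now {S, A, C, D, E}.
Read '0': S→{S, E}, A→{B, C}, C→{A, C}, D→{D}, E→{B, D}; now {S, A, B, C, D, E}.
Read '0': S→{S, E}, A→{B, C}, B→∅, C→{A, C}, D→{D}, E→{B, D}; now {S, A, B, C, D, E}.
Read '0': S→{S, E}, A→{B, C}, B→∅, C→{A, C}, D→{D}, E→{B, D}; now {S, A, B, C, D, E}.

{S, A, B, C, D, E}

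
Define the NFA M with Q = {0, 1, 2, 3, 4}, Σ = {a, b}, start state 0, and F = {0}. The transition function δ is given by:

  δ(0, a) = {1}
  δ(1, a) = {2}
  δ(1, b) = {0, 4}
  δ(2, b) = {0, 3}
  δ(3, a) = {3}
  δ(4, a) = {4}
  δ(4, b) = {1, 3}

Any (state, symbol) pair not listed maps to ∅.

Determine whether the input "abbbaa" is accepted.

No

Start in {0}.
Read 'a': {0} → {1}.
Read 'b': {1} → {0, 4}.
Read 'b': {0, 4} → {1, 3}.
Read 'b': {1, 3} → {0, 4}.
Read 'a': {0, 4} → {1, 4}.
Read 'a': {1, 4} → {2, 4}.
The final set {2, 4} contains no accepting state.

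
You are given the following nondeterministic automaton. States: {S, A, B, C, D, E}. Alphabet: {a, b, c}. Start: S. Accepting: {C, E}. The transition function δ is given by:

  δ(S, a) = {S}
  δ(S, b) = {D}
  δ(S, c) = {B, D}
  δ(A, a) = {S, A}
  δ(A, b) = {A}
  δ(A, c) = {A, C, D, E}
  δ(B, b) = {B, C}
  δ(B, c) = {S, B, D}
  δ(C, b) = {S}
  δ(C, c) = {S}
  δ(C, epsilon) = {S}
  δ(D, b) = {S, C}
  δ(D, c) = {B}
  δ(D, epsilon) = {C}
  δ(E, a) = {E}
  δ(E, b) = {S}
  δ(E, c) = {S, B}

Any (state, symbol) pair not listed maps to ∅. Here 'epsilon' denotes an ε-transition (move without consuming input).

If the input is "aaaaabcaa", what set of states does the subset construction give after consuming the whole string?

{S}

Start in {S}.
Read 'a': S→{S}; now {S}.
Read 'a': S→{S}; now {S}.
Read 'a': S→{S}; now {S}.
Read 'a': S→{S}; now {S}.
Read 'a': S→{S}; now {S}.
Read 'b': S→{D}; union {D}; ε-closure = {S, C, D}.
Read 'c': S→{B, D}, C→{S}, D→{B}; union {S, B, D}; ε-closure = {S, B, C, D}.
Read 'a': S→{S}, B→∅, C→∅, D→∅; now {S}.
Read 'a': S→{S}; now {S}.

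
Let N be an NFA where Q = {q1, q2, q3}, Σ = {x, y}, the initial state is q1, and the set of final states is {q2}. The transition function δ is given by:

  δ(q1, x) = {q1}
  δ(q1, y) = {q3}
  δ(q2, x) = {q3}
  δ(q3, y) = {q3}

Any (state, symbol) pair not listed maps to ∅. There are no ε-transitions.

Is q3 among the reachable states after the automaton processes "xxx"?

No

Start in {q1}.
Read 'x': {q1} → {q1}.
Read 'x': {q1} → {q1}.
Read 'x': {q1} → {q1}.
State q3 is not in {q1}.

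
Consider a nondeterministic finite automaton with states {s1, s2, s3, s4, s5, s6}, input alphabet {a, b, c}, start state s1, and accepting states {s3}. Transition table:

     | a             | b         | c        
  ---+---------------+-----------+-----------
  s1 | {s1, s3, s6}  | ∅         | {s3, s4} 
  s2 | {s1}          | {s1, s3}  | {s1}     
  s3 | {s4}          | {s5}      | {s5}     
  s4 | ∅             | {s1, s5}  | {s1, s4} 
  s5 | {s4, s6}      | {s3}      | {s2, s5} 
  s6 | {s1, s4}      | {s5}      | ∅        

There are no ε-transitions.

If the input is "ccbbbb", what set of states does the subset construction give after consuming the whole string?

{s3, s5}

Start in {s1}.
Read 'c': {s1} → {s3, s4}.
Read 'c': {s3, s4} → {s1, s4, s5}.
Read 'b': {s1, s4, s5} → {s1, s3, s5}.
Read 'b': {s1, s3, s5} → {s3, s5}.
Read 'b': {s3, s5} → {s3, s5}.
Read 'b': {s3, s5} → {s3, s5}.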